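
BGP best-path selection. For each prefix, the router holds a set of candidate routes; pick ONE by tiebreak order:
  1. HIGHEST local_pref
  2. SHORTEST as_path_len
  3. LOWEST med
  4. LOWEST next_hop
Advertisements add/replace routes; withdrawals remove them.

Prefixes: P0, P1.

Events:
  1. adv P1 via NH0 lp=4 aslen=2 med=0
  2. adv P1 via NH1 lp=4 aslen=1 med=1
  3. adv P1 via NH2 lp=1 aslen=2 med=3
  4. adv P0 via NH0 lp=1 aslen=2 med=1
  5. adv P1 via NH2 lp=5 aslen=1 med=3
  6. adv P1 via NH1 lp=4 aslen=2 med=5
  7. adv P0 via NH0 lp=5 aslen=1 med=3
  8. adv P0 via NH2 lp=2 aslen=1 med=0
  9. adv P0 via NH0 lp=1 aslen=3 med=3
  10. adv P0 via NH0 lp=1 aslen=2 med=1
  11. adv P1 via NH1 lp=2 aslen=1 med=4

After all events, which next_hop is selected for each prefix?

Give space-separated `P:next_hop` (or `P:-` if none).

Op 1: best P0=- P1=NH0
Op 2: best P0=- P1=NH1
Op 3: best P0=- P1=NH1
Op 4: best P0=NH0 P1=NH1
Op 5: best P0=NH0 P1=NH2
Op 6: best P0=NH0 P1=NH2
Op 7: best P0=NH0 P1=NH2
Op 8: best P0=NH0 P1=NH2
Op 9: best P0=NH2 P1=NH2
Op 10: best P0=NH2 P1=NH2
Op 11: best P0=NH2 P1=NH2

Answer: P0:NH2 P1:NH2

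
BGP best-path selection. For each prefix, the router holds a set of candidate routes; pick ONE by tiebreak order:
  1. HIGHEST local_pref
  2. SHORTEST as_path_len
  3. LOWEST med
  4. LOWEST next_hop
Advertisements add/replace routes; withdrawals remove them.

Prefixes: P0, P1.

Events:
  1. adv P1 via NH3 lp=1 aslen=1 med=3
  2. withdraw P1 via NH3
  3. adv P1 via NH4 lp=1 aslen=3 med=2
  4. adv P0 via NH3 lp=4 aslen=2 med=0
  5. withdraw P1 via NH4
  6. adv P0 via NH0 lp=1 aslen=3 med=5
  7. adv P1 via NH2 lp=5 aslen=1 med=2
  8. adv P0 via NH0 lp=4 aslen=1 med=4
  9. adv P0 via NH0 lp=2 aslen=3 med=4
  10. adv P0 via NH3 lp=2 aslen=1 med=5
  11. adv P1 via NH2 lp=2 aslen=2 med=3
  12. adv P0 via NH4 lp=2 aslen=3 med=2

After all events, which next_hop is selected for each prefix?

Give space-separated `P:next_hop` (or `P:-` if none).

Answer: P0:NH3 P1:NH2

Derivation:
Op 1: best P0=- P1=NH3
Op 2: best P0=- P1=-
Op 3: best P0=- P1=NH4
Op 4: best P0=NH3 P1=NH4
Op 5: best P0=NH3 P1=-
Op 6: best P0=NH3 P1=-
Op 7: best P0=NH3 P1=NH2
Op 8: best P0=NH0 P1=NH2
Op 9: best P0=NH3 P1=NH2
Op 10: best P0=NH3 P1=NH2
Op 11: best P0=NH3 P1=NH2
Op 12: best P0=NH3 P1=NH2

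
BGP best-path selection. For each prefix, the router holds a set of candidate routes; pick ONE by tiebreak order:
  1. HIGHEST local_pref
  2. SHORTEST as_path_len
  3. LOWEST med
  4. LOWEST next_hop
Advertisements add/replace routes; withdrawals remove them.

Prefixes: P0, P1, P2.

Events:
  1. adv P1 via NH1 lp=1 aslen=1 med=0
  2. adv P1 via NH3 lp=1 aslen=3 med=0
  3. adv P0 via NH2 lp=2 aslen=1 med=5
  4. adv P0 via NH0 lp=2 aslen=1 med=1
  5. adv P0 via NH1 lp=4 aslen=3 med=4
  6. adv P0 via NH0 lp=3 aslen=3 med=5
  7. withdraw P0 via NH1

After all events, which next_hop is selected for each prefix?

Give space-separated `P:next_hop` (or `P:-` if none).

Op 1: best P0=- P1=NH1 P2=-
Op 2: best P0=- P1=NH1 P2=-
Op 3: best P0=NH2 P1=NH1 P2=-
Op 4: best P0=NH0 P1=NH1 P2=-
Op 5: best P0=NH1 P1=NH1 P2=-
Op 6: best P0=NH1 P1=NH1 P2=-
Op 7: best P0=NH0 P1=NH1 P2=-

Answer: P0:NH0 P1:NH1 P2:-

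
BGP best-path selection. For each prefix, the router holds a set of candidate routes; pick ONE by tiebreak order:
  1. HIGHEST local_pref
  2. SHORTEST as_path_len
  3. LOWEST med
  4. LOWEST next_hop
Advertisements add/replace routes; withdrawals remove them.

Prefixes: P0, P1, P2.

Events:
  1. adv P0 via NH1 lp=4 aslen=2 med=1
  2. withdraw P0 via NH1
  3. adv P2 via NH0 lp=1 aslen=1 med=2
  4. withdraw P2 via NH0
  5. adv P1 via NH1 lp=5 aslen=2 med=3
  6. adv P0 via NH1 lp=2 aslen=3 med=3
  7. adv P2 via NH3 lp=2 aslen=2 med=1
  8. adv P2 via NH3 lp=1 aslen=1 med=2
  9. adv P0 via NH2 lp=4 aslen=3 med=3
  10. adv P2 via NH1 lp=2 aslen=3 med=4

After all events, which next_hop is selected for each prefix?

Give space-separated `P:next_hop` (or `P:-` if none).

Answer: P0:NH2 P1:NH1 P2:NH1

Derivation:
Op 1: best P0=NH1 P1=- P2=-
Op 2: best P0=- P1=- P2=-
Op 3: best P0=- P1=- P2=NH0
Op 4: best P0=- P1=- P2=-
Op 5: best P0=- P1=NH1 P2=-
Op 6: best P0=NH1 P1=NH1 P2=-
Op 7: best P0=NH1 P1=NH1 P2=NH3
Op 8: best P0=NH1 P1=NH1 P2=NH3
Op 9: best P0=NH2 P1=NH1 P2=NH3
Op 10: best P0=NH2 P1=NH1 P2=NH1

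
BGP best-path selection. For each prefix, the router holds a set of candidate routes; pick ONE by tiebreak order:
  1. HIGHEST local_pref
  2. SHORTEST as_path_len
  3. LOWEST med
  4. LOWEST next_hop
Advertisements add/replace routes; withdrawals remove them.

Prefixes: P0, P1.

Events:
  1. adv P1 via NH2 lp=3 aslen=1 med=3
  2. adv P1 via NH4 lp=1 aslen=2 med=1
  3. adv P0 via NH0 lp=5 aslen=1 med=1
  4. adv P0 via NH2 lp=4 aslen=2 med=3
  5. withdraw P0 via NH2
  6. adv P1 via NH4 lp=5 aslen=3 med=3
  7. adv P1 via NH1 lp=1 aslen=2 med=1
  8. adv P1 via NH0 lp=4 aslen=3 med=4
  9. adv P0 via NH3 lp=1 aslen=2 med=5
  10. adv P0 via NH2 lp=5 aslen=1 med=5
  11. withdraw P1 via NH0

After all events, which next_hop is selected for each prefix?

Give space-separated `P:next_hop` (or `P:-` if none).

Op 1: best P0=- P1=NH2
Op 2: best P0=- P1=NH2
Op 3: best P0=NH0 P1=NH2
Op 4: best P0=NH0 P1=NH2
Op 5: best P0=NH0 P1=NH2
Op 6: best P0=NH0 P1=NH4
Op 7: best P0=NH0 P1=NH4
Op 8: best P0=NH0 P1=NH4
Op 9: best P0=NH0 P1=NH4
Op 10: best P0=NH0 P1=NH4
Op 11: best P0=NH0 P1=NH4

Answer: P0:NH0 P1:NH4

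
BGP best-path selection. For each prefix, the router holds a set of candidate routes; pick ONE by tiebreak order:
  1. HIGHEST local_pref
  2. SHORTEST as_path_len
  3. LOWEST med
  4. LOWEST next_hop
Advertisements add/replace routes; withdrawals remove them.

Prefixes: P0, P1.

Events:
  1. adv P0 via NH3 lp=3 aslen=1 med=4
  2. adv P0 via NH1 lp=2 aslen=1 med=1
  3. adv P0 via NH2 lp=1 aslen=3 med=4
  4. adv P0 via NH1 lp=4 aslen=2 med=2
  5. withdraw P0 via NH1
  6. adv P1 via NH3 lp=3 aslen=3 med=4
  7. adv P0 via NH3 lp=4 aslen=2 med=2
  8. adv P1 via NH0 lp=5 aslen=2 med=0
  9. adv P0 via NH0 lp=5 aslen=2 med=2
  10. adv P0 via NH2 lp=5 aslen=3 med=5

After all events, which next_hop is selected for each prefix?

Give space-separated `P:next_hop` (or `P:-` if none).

Op 1: best P0=NH3 P1=-
Op 2: best P0=NH3 P1=-
Op 3: best P0=NH3 P1=-
Op 4: best P0=NH1 P1=-
Op 5: best P0=NH3 P1=-
Op 6: best P0=NH3 P1=NH3
Op 7: best P0=NH3 P1=NH3
Op 8: best P0=NH3 P1=NH0
Op 9: best P0=NH0 P1=NH0
Op 10: best P0=NH0 P1=NH0

Answer: P0:NH0 P1:NH0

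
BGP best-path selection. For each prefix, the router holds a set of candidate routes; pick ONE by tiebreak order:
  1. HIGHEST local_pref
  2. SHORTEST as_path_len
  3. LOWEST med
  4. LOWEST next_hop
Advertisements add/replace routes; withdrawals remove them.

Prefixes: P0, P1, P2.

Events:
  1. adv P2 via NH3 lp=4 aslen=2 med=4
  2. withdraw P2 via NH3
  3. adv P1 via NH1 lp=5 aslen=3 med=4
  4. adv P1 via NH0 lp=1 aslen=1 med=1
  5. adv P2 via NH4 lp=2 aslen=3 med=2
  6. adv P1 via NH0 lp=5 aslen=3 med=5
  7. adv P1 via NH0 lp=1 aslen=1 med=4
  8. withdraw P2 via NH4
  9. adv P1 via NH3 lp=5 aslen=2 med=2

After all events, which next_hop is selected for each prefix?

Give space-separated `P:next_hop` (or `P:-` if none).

Op 1: best P0=- P1=- P2=NH3
Op 2: best P0=- P1=- P2=-
Op 3: best P0=- P1=NH1 P2=-
Op 4: best P0=- P1=NH1 P2=-
Op 5: best P0=- P1=NH1 P2=NH4
Op 6: best P0=- P1=NH1 P2=NH4
Op 7: best P0=- P1=NH1 P2=NH4
Op 8: best P0=- P1=NH1 P2=-
Op 9: best P0=- P1=NH3 P2=-

Answer: P0:- P1:NH3 P2:-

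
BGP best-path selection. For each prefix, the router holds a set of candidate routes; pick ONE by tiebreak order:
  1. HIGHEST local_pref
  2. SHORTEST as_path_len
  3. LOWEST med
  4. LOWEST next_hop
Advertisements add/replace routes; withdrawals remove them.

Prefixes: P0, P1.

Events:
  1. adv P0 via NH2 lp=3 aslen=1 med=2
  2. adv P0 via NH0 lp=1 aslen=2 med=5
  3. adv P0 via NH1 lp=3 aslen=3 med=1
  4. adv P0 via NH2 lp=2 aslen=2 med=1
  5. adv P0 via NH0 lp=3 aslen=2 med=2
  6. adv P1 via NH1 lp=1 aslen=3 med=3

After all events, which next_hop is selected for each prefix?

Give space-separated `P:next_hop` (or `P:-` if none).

Op 1: best P0=NH2 P1=-
Op 2: best P0=NH2 P1=-
Op 3: best P0=NH2 P1=-
Op 4: best P0=NH1 P1=-
Op 5: best P0=NH0 P1=-
Op 6: best P0=NH0 P1=NH1

Answer: P0:NH0 P1:NH1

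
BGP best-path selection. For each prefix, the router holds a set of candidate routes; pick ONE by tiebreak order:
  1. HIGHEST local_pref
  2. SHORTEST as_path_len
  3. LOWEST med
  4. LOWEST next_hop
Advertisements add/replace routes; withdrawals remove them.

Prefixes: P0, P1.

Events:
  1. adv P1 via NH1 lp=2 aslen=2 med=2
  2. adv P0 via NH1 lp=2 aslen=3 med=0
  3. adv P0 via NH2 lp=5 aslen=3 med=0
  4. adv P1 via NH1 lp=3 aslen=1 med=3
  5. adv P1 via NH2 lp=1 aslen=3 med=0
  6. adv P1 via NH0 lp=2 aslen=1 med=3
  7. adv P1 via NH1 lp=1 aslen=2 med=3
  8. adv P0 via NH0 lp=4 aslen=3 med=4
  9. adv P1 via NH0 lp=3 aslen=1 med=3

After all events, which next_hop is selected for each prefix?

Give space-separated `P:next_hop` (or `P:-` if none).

Op 1: best P0=- P1=NH1
Op 2: best P0=NH1 P1=NH1
Op 3: best P0=NH2 P1=NH1
Op 4: best P0=NH2 P1=NH1
Op 5: best P0=NH2 P1=NH1
Op 6: best P0=NH2 P1=NH1
Op 7: best P0=NH2 P1=NH0
Op 8: best P0=NH2 P1=NH0
Op 9: best P0=NH2 P1=NH0

Answer: P0:NH2 P1:NH0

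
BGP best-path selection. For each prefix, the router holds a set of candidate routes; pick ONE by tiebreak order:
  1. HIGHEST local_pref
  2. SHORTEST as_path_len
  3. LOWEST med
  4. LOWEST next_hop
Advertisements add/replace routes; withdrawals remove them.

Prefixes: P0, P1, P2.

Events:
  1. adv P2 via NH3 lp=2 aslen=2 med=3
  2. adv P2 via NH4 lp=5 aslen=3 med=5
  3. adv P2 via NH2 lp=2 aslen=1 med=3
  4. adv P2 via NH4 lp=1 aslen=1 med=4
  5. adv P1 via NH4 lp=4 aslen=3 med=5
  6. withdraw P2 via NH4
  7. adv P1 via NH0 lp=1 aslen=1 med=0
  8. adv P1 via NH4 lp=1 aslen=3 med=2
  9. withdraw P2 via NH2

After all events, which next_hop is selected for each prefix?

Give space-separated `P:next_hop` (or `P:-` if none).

Op 1: best P0=- P1=- P2=NH3
Op 2: best P0=- P1=- P2=NH4
Op 3: best P0=- P1=- P2=NH4
Op 4: best P0=- P1=- P2=NH2
Op 5: best P0=- P1=NH4 P2=NH2
Op 6: best P0=- P1=NH4 P2=NH2
Op 7: best P0=- P1=NH4 P2=NH2
Op 8: best P0=- P1=NH0 P2=NH2
Op 9: best P0=- P1=NH0 P2=NH3

Answer: P0:- P1:NH0 P2:NH3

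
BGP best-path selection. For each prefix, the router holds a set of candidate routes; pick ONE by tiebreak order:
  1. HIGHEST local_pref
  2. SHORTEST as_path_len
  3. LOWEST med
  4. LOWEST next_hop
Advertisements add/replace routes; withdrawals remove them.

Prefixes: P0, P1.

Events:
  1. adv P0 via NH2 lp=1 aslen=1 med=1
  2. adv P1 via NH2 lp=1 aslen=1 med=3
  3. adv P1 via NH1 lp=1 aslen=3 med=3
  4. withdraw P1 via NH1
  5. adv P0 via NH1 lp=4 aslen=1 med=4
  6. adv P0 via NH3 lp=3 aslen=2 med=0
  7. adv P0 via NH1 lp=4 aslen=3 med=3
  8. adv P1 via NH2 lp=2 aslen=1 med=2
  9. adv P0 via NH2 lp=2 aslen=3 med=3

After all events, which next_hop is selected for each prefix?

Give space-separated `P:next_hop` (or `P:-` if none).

Op 1: best P0=NH2 P1=-
Op 2: best P0=NH2 P1=NH2
Op 3: best P0=NH2 P1=NH2
Op 4: best P0=NH2 P1=NH2
Op 5: best P0=NH1 P1=NH2
Op 6: best P0=NH1 P1=NH2
Op 7: best P0=NH1 P1=NH2
Op 8: best P0=NH1 P1=NH2
Op 9: best P0=NH1 P1=NH2

Answer: P0:NH1 P1:NH2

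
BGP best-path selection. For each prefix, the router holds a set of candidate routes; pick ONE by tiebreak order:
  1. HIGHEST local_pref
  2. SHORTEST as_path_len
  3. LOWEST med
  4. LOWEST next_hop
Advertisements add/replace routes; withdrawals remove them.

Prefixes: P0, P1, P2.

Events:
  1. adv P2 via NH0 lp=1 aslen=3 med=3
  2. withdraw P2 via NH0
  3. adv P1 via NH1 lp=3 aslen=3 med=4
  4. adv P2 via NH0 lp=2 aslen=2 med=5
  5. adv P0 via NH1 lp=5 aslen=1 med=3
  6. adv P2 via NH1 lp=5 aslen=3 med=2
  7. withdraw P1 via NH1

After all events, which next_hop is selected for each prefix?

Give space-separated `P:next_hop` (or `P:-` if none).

Op 1: best P0=- P1=- P2=NH0
Op 2: best P0=- P1=- P2=-
Op 3: best P0=- P1=NH1 P2=-
Op 4: best P0=- P1=NH1 P2=NH0
Op 5: best P0=NH1 P1=NH1 P2=NH0
Op 6: best P0=NH1 P1=NH1 P2=NH1
Op 7: best P0=NH1 P1=- P2=NH1

Answer: P0:NH1 P1:- P2:NH1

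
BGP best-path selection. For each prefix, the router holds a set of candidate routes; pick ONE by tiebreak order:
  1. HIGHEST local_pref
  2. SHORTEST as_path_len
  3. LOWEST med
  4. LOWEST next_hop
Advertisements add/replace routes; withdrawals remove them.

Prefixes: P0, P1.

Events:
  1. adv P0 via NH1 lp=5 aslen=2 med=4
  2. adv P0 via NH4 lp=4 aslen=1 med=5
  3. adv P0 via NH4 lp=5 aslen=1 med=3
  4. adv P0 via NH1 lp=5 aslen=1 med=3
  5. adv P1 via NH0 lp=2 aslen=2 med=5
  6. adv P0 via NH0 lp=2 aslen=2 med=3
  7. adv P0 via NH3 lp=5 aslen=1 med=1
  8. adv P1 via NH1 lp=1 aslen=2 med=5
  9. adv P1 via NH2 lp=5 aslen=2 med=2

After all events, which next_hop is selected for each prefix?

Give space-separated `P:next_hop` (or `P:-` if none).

Op 1: best P0=NH1 P1=-
Op 2: best P0=NH1 P1=-
Op 3: best P0=NH4 P1=-
Op 4: best P0=NH1 P1=-
Op 5: best P0=NH1 P1=NH0
Op 6: best P0=NH1 P1=NH0
Op 7: best P0=NH3 P1=NH0
Op 8: best P0=NH3 P1=NH0
Op 9: best P0=NH3 P1=NH2

Answer: P0:NH3 P1:NH2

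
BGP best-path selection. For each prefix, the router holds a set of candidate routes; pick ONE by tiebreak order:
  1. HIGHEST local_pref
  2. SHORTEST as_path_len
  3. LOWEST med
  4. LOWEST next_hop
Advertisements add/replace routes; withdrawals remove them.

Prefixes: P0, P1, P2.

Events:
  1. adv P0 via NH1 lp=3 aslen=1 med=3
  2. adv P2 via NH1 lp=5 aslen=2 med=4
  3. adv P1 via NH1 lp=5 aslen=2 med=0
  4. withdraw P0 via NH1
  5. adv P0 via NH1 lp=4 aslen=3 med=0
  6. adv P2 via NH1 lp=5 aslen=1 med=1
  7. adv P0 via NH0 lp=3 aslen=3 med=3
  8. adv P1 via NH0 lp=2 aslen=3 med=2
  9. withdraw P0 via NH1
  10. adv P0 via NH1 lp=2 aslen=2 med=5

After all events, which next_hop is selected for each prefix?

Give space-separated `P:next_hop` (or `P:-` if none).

Op 1: best P0=NH1 P1=- P2=-
Op 2: best P0=NH1 P1=- P2=NH1
Op 3: best P0=NH1 P1=NH1 P2=NH1
Op 4: best P0=- P1=NH1 P2=NH1
Op 5: best P0=NH1 P1=NH1 P2=NH1
Op 6: best P0=NH1 P1=NH1 P2=NH1
Op 7: best P0=NH1 P1=NH1 P2=NH1
Op 8: best P0=NH1 P1=NH1 P2=NH1
Op 9: best P0=NH0 P1=NH1 P2=NH1
Op 10: best P0=NH0 P1=NH1 P2=NH1

Answer: P0:NH0 P1:NH1 P2:NH1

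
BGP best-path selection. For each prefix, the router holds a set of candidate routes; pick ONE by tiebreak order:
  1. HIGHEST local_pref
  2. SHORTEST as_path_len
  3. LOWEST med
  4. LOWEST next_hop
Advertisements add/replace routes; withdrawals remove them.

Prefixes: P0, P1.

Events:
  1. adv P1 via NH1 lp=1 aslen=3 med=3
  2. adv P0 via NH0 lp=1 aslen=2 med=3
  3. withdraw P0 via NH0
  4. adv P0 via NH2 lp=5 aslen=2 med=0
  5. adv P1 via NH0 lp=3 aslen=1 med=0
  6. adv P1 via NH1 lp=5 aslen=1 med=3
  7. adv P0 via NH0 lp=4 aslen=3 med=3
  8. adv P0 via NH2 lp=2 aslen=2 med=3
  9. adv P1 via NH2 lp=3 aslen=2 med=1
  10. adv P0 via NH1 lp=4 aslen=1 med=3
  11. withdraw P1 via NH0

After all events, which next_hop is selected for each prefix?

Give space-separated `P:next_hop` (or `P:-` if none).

Answer: P0:NH1 P1:NH1

Derivation:
Op 1: best P0=- P1=NH1
Op 2: best P0=NH0 P1=NH1
Op 3: best P0=- P1=NH1
Op 4: best P0=NH2 P1=NH1
Op 5: best P0=NH2 P1=NH0
Op 6: best P0=NH2 P1=NH1
Op 7: best P0=NH2 P1=NH1
Op 8: best P0=NH0 P1=NH1
Op 9: best P0=NH0 P1=NH1
Op 10: best P0=NH1 P1=NH1
Op 11: best P0=NH1 P1=NH1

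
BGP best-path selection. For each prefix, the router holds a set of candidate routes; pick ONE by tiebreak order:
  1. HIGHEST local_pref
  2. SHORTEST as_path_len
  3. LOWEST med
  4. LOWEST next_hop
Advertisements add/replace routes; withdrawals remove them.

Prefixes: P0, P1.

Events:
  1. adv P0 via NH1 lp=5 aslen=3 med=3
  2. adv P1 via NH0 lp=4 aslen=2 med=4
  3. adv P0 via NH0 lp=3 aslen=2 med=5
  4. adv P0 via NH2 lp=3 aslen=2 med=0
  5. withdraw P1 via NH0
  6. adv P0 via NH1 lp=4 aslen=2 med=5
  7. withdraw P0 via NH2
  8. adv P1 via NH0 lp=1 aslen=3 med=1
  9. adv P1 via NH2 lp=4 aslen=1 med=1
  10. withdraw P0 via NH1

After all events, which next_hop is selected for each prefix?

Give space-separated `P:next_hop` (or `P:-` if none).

Op 1: best P0=NH1 P1=-
Op 2: best P0=NH1 P1=NH0
Op 3: best P0=NH1 P1=NH0
Op 4: best P0=NH1 P1=NH0
Op 5: best P0=NH1 P1=-
Op 6: best P0=NH1 P1=-
Op 7: best P0=NH1 P1=-
Op 8: best P0=NH1 P1=NH0
Op 9: best P0=NH1 P1=NH2
Op 10: best P0=NH0 P1=NH2

Answer: P0:NH0 P1:NH2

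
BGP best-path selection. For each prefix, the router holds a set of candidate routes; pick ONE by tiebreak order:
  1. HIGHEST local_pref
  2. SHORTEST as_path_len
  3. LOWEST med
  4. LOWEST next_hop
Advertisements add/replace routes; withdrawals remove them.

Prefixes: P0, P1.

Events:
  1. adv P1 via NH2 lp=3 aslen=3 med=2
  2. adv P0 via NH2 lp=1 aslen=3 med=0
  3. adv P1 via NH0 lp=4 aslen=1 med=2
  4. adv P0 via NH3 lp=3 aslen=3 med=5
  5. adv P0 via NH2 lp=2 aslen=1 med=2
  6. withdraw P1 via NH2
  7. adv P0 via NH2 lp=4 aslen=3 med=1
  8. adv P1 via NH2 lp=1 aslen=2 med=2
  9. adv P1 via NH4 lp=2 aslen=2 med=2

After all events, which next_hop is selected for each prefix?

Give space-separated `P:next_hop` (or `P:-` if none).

Answer: P0:NH2 P1:NH0

Derivation:
Op 1: best P0=- P1=NH2
Op 2: best P0=NH2 P1=NH2
Op 3: best P0=NH2 P1=NH0
Op 4: best P0=NH3 P1=NH0
Op 5: best P0=NH3 P1=NH0
Op 6: best P0=NH3 P1=NH0
Op 7: best P0=NH2 P1=NH0
Op 8: best P0=NH2 P1=NH0
Op 9: best P0=NH2 P1=NH0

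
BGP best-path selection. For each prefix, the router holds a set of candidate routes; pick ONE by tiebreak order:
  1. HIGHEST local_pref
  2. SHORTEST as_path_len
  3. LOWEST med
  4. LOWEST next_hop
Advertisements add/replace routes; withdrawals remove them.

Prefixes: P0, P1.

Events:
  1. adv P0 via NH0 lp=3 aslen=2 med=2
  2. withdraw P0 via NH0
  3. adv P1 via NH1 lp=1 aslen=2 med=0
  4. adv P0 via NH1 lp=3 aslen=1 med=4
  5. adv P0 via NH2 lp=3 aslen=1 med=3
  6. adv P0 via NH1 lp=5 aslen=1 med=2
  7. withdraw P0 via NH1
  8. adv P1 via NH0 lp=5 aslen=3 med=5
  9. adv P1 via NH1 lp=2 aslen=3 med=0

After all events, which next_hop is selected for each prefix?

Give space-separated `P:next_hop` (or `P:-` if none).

Answer: P0:NH2 P1:NH0

Derivation:
Op 1: best P0=NH0 P1=-
Op 2: best P0=- P1=-
Op 3: best P0=- P1=NH1
Op 4: best P0=NH1 P1=NH1
Op 5: best P0=NH2 P1=NH1
Op 6: best P0=NH1 P1=NH1
Op 7: best P0=NH2 P1=NH1
Op 8: best P0=NH2 P1=NH0
Op 9: best P0=NH2 P1=NH0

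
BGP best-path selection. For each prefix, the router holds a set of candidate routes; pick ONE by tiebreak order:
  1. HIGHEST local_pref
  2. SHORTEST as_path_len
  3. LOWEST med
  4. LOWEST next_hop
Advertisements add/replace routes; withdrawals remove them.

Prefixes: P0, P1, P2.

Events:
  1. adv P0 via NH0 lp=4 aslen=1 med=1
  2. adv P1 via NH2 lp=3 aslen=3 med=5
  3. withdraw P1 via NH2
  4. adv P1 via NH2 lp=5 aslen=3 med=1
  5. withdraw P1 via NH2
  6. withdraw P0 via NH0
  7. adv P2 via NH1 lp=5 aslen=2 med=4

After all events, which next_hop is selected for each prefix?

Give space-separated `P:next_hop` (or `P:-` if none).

Answer: P0:- P1:- P2:NH1

Derivation:
Op 1: best P0=NH0 P1=- P2=-
Op 2: best P0=NH0 P1=NH2 P2=-
Op 3: best P0=NH0 P1=- P2=-
Op 4: best P0=NH0 P1=NH2 P2=-
Op 5: best P0=NH0 P1=- P2=-
Op 6: best P0=- P1=- P2=-
Op 7: best P0=- P1=- P2=NH1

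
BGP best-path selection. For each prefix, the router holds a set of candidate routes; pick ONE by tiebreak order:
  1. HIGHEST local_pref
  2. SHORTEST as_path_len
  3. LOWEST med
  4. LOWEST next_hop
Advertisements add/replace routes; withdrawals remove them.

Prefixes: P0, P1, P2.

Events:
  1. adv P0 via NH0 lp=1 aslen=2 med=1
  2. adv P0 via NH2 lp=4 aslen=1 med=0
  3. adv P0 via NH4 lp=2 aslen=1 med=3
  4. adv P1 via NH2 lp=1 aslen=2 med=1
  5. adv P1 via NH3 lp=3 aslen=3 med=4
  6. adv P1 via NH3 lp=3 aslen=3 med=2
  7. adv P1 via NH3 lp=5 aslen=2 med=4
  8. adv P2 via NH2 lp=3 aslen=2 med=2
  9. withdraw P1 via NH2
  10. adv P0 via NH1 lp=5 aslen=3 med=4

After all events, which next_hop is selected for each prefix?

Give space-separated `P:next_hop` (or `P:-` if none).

Op 1: best P0=NH0 P1=- P2=-
Op 2: best P0=NH2 P1=- P2=-
Op 3: best P0=NH2 P1=- P2=-
Op 4: best P0=NH2 P1=NH2 P2=-
Op 5: best P0=NH2 P1=NH3 P2=-
Op 6: best P0=NH2 P1=NH3 P2=-
Op 7: best P0=NH2 P1=NH3 P2=-
Op 8: best P0=NH2 P1=NH3 P2=NH2
Op 9: best P0=NH2 P1=NH3 P2=NH2
Op 10: best P0=NH1 P1=NH3 P2=NH2

Answer: P0:NH1 P1:NH3 P2:NH2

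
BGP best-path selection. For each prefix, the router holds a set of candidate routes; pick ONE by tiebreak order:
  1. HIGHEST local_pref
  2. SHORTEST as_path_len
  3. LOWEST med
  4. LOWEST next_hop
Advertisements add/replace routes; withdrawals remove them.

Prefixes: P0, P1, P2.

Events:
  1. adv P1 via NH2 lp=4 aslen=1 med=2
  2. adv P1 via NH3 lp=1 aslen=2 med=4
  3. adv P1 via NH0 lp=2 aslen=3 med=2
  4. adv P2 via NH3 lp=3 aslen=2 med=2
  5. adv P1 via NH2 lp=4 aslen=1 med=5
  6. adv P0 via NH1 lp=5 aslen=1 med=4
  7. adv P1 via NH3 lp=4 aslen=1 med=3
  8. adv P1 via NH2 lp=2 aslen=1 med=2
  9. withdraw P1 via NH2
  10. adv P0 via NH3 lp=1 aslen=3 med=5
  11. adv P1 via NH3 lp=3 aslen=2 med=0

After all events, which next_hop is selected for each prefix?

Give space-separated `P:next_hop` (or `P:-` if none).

Op 1: best P0=- P1=NH2 P2=-
Op 2: best P0=- P1=NH2 P2=-
Op 3: best P0=- P1=NH2 P2=-
Op 4: best P0=- P1=NH2 P2=NH3
Op 5: best P0=- P1=NH2 P2=NH3
Op 6: best P0=NH1 P1=NH2 P2=NH3
Op 7: best P0=NH1 P1=NH3 P2=NH3
Op 8: best P0=NH1 P1=NH3 P2=NH3
Op 9: best P0=NH1 P1=NH3 P2=NH3
Op 10: best P0=NH1 P1=NH3 P2=NH3
Op 11: best P0=NH1 P1=NH3 P2=NH3

Answer: P0:NH1 P1:NH3 P2:NH3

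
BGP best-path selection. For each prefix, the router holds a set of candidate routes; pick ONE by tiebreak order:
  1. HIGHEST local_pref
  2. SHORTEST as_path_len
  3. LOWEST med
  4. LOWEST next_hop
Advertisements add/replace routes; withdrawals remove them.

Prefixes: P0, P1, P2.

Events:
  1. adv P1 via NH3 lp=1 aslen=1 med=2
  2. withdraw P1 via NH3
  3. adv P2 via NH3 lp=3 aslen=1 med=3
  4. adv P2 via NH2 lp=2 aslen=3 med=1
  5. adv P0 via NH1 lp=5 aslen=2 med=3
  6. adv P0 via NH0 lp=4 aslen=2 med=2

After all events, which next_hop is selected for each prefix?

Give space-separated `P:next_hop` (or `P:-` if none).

Op 1: best P0=- P1=NH3 P2=-
Op 2: best P0=- P1=- P2=-
Op 3: best P0=- P1=- P2=NH3
Op 4: best P0=- P1=- P2=NH3
Op 5: best P0=NH1 P1=- P2=NH3
Op 6: best P0=NH1 P1=- P2=NH3

Answer: P0:NH1 P1:- P2:NH3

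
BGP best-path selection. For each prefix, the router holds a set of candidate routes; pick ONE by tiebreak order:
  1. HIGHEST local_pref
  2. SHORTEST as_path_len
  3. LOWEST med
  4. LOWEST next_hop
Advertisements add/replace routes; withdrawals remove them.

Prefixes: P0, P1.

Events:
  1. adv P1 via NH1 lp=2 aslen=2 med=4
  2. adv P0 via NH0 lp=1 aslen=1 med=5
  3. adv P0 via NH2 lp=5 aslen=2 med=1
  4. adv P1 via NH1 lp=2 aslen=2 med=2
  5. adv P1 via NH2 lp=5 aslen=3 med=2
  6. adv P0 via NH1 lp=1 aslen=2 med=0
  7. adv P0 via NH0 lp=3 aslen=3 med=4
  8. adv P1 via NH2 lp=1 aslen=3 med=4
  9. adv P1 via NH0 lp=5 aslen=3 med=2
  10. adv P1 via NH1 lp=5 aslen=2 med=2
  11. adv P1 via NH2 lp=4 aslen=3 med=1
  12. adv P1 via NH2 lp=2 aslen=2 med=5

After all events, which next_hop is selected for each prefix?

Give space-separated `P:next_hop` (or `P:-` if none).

Answer: P0:NH2 P1:NH1

Derivation:
Op 1: best P0=- P1=NH1
Op 2: best P0=NH0 P1=NH1
Op 3: best P0=NH2 P1=NH1
Op 4: best P0=NH2 P1=NH1
Op 5: best P0=NH2 P1=NH2
Op 6: best P0=NH2 P1=NH2
Op 7: best P0=NH2 P1=NH2
Op 8: best P0=NH2 P1=NH1
Op 9: best P0=NH2 P1=NH0
Op 10: best P0=NH2 P1=NH1
Op 11: best P0=NH2 P1=NH1
Op 12: best P0=NH2 P1=NH1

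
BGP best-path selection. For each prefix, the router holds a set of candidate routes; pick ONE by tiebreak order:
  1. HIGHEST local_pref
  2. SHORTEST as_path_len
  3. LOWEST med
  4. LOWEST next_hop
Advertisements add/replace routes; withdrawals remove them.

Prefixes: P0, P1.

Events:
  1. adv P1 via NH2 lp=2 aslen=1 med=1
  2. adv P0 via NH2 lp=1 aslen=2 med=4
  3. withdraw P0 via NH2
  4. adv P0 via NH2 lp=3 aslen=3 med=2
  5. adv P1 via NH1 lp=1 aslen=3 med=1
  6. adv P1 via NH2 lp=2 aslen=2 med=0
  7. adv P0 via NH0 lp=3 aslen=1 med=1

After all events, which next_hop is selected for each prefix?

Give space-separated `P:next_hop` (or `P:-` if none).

Answer: P0:NH0 P1:NH2

Derivation:
Op 1: best P0=- P1=NH2
Op 2: best P0=NH2 P1=NH2
Op 3: best P0=- P1=NH2
Op 4: best P0=NH2 P1=NH2
Op 5: best P0=NH2 P1=NH2
Op 6: best P0=NH2 P1=NH2
Op 7: best P0=NH0 P1=NH2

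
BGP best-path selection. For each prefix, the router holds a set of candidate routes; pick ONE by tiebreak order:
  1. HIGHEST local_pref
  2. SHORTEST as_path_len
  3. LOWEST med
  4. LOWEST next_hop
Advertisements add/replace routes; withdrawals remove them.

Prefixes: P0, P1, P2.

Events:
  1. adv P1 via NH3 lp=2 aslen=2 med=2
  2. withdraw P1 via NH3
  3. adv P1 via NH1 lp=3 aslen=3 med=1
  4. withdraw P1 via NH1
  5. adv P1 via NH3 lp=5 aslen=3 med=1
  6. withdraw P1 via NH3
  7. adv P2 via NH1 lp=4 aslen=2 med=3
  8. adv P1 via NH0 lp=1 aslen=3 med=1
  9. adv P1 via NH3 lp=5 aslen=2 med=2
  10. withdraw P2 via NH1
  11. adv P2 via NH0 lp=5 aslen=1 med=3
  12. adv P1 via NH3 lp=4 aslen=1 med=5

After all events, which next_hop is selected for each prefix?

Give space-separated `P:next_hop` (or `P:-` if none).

Op 1: best P0=- P1=NH3 P2=-
Op 2: best P0=- P1=- P2=-
Op 3: best P0=- P1=NH1 P2=-
Op 4: best P0=- P1=- P2=-
Op 5: best P0=- P1=NH3 P2=-
Op 6: best P0=- P1=- P2=-
Op 7: best P0=- P1=- P2=NH1
Op 8: best P0=- P1=NH0 P2=NH1
Op 9: best P0=- P1=NH3 P2=NH1
Op 10: best P0=- P1=NH3 P2=-
Op 11: best P0=- P1=NH3 P2=NH0
Op 12: best P0=- P1=NH3 P2=NH0

Answer: P0:- P1:NH3 P2:NH0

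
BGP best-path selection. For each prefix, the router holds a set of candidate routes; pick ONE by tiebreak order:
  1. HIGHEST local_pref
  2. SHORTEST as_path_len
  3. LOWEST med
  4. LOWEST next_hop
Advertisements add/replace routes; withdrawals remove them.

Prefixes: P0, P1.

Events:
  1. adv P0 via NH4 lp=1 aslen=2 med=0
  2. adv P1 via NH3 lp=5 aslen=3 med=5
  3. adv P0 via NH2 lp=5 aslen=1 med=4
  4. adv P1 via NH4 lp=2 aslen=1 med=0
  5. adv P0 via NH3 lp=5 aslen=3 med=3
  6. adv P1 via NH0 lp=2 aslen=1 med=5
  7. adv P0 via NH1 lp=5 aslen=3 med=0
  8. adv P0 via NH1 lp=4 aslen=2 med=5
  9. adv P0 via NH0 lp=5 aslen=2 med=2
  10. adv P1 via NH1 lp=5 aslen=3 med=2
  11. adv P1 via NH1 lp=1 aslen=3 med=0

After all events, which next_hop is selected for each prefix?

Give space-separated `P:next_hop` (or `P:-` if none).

Answer: P0:NH2 P1:NH3

Derivation:
Op 1: best P0=NH4 P1=-
Op 2: best P0=NH4 P1=NH3
Op 3: best P0=NH2 P1=NH3
Op 4: best P0=NH2 P1=NH3
Op 5: best P0=NH2 P1=NH3
Op 6: best P0=NH2 P1=NH3
Op 7: best P0=NH2 P1=NH3
Op 8: best P0=NH2 P1=NH3
Op 9: best P0=NH2 P1=NH3
Op 10: best P0=NH2 P1=NH1
Op 11: best P0=NH2 P1=NH3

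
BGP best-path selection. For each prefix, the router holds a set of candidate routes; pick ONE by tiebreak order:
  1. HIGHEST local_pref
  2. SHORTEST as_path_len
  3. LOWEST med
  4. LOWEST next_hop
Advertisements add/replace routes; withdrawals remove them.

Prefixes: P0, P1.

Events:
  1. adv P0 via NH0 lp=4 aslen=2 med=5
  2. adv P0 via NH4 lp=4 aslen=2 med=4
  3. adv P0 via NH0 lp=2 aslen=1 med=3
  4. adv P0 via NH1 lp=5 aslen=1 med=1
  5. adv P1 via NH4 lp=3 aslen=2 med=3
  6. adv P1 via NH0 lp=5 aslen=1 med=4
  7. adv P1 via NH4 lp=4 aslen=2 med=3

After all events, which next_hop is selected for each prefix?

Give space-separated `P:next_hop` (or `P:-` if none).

Op 1: best P0=NH0 P1=-
Op 2: best P0=NH4 P1=-
Op 3: best P0=NH4 P1=-
Op 4: best P0=NH1 P1=-
Op 5: best P0=NH1 P1=NH4
Op 6: best P0=NH1 P1=NH0
Op 7: best P0=NH1 P1=NH0

Answer: P0:NH1 P1:NH0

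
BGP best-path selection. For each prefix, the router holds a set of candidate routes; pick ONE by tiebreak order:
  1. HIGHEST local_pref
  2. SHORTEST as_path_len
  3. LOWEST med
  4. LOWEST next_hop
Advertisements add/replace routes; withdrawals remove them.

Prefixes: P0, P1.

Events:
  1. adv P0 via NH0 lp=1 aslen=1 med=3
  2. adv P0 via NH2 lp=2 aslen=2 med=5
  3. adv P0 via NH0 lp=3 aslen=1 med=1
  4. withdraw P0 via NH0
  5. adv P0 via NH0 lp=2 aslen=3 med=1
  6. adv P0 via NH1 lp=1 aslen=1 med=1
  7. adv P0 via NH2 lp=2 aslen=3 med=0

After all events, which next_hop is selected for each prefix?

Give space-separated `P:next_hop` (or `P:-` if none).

Op 1: best P0=NH0 P1=-
Op 2: best P0=NH2 P1=-
Op 3: best P0=NH0 P1=-
Op 4: best P0=NH2 P1=-
Op 5: best P0=NH2 P1=-
Op 6: best P0=NH2 P1=-
Op 7: best P0=NH2 P1=-

Answer: P0:NH2 P1:-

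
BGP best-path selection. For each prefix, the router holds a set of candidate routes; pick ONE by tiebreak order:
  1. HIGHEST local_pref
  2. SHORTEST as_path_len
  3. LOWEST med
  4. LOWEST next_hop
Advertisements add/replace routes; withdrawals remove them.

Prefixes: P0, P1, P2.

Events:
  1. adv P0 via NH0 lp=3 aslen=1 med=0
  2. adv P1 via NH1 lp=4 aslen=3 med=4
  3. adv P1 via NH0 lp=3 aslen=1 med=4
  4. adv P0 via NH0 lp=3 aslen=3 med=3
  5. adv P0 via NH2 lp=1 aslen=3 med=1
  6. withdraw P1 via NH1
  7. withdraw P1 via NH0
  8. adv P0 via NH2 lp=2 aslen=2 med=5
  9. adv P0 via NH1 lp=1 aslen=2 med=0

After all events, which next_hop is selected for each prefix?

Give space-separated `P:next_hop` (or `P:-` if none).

Op 1: best P0=NH0 P1=- P2=-
Op 2: best P0=NH0 P1=NH1 P2=-
Op 3: best P0=NH0 P1=NH1 P2=-
Op 4: best P0=NH0 P1=NH1 P2=-
Op 5: best P0=NH0 P1=NH1 P2=-
Op 6: best P0=NH0 P1=NH0 P2=-
Op 7: best P0=NH0 P1=- P2=-
Op 8: best P0=NH0 P1=- P2=-
Op 9: best P0=NH0 P1=- P2=-

Answer: P0:NH0 P1:- P2:-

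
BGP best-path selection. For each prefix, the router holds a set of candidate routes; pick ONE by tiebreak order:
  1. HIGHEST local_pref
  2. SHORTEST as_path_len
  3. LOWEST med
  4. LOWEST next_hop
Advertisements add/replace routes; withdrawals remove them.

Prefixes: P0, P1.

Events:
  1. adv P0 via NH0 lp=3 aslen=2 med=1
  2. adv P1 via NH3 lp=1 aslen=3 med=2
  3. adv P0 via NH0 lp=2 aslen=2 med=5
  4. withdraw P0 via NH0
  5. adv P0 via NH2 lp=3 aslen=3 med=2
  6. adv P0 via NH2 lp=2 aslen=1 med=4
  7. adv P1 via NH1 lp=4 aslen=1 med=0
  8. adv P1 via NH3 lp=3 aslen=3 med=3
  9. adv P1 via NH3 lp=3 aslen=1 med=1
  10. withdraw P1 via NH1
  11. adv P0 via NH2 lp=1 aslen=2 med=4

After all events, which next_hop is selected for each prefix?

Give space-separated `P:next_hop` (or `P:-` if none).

Answer: P0:NH2 P1:NH3

Derivation:
Op 1: best P0=NH0 P1=-
Op 2: best P0=NH0 P1=NH3
Op 3: best P0=NH0 P1=NH3
Op 4: best P0=- P1=NH3
Op 5: best P0=NH2 P1=NH3
Op 6: best P0=NH2 P1=NH3
Op 7: best P0=NH2 P1=NH1
Op 8: best P0=NH2 P1=NH1
Op 9: best P0=NH2 P1=NH1
Op 10: best P0=NH2 P1=NH3
Op 11: best P0=NH2 P1=NH3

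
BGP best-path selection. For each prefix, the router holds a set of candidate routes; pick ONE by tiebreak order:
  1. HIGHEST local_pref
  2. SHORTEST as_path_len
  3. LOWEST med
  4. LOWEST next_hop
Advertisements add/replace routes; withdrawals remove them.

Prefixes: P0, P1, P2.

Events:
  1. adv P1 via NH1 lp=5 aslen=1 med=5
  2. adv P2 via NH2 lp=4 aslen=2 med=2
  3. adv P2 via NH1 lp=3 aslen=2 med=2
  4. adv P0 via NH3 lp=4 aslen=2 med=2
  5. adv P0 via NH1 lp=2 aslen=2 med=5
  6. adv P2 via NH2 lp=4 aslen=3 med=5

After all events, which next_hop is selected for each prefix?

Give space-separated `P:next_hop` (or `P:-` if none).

Answer: P0:NH3 P1:NH1 P2:NH2

Derivation:
Op 1: best P0=- P1=NH1 P2=-
Op 2: best P0=- P1=NH1 P2=NH2
Op 3: best P0=- P1=NH1 P2=NH2
Op 4: best P0=NH3 P1=NH1 P2=NH2
Op 5: best P0=NH3 P1=NH1 P2=NH2
Op 6: best P0=NH3 P1=NH1 P2=NH2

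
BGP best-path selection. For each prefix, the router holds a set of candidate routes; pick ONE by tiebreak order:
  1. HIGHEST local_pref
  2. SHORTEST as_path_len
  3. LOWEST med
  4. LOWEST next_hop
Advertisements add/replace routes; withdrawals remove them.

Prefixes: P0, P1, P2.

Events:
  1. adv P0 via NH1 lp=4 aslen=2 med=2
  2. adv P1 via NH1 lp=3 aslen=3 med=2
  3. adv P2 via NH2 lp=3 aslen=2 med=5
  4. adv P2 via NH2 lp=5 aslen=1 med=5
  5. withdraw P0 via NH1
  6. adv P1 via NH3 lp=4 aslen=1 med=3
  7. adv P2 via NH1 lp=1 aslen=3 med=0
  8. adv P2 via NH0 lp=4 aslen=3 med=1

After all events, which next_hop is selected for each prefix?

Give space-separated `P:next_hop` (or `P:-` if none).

Answer: P0:- P1:NH3 P2:NH2

Derivation:
Op 1: best P0=NH1 P1=- P2=-
Op 2: best P0=NH1 P1=NH1 P2=-
Op 3: best P0=NH1 P1=NH1 P2=NH2
Op 4: best P0=NH1 P1=NH1 P2=NH2
Op 5: best P0=- P1=NH1 P2=NH2
Op 6: best P0=- P1=NH3 P2=NH2
Op 7: best P0=- P1=NH3 P2=NH2
Op 8: best P0=- P1=NH3 P2=NH2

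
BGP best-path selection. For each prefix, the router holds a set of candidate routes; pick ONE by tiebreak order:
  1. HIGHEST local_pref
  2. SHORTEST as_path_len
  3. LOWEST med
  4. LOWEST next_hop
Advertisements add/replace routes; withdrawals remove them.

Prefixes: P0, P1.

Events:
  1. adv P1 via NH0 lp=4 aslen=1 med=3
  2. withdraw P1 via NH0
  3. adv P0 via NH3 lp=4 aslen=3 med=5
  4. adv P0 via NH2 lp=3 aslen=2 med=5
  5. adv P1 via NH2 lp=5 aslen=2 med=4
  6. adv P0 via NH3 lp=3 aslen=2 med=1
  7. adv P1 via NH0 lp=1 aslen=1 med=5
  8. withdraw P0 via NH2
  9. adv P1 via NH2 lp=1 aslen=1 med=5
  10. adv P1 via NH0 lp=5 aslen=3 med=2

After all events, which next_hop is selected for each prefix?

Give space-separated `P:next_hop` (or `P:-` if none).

Answer: P0:NH3 P1:NH0

Derivation:
Op 1: best P0=- P1=NH0
Op 2: best P0=- P1=-
Op 3: best P0=NH3 P1=-
Op 4: best P0=NH3 P1=-
Op 5: best P0=NH3 P1=NH2
Op 6: best P0=NH3 P1=NH2
Op 7: best P0=NH3 P1=NH2
Op 8: best P0=NH3 P1=NH2
Op 9: best P0=NH3 P1=NH0
Op 10: best P0=NH3 P1=NH0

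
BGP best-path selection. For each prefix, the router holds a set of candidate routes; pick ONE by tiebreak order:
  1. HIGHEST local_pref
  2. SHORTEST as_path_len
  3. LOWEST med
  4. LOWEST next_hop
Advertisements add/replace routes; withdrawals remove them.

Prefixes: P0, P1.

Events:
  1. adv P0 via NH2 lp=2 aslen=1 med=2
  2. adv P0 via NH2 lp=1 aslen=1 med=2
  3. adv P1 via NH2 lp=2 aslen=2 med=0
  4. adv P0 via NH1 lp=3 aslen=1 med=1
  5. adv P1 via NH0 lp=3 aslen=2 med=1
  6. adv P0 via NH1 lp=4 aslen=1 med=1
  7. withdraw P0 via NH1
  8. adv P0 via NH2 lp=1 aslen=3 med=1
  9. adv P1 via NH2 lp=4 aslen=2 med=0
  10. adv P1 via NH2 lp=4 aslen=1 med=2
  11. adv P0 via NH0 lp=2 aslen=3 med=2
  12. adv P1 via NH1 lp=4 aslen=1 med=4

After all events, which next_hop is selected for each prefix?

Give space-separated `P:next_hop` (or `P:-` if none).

Answer: P0:NH0 P1:NH2

Derivation:
Op 1: best P0=NH2 P1=-
Op 2: best P0=NH2 P1=-
Op 3: best P0=NH2 P1=NH2
Op 4: best P0=NH1 P1=NH2
Op 5: best P0=NH1 P1=NH0
Op 6: best P0=NH1 P1=NH0
Op 7: best P0=NH2 P1=NH0
Op 8: best P0=NH2 P1=NH0
Op 9: best P0=NH2 P1=NH2
Op 10: best P0=NH2 P1=NH2
Op 11: best P0=NH0 P1=NH2
Op 12: best P0=NH0 P1=NH2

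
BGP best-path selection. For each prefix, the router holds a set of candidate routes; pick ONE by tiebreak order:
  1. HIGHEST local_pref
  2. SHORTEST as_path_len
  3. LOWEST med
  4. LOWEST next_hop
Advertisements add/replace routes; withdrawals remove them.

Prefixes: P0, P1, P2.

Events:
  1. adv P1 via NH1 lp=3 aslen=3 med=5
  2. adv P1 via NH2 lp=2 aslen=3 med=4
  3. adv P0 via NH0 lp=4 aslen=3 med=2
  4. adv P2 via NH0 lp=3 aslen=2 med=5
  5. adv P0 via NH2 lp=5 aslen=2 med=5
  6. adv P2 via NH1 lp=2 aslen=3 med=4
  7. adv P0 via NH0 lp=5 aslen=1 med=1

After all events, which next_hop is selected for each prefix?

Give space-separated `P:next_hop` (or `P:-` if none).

Op 1: best P0=- P1=NH1 P2=-
Op 2: best P0=- P1=NH1 P2=-
Op 3: best P0=NH0 P1=NH1 P2=-
Op 4: best P0=NH0 P1=NH1 P2=NH0
Op 5: best P0=NH2 P1=NH1 P2=NH0
Op 6: best P0=NH2 P1=NH1 P2=NH0
Op 7: best P0=NH0 P1=NH1 P2=NH0

Answer: P0:NH0 P1:NH1 P2:NH0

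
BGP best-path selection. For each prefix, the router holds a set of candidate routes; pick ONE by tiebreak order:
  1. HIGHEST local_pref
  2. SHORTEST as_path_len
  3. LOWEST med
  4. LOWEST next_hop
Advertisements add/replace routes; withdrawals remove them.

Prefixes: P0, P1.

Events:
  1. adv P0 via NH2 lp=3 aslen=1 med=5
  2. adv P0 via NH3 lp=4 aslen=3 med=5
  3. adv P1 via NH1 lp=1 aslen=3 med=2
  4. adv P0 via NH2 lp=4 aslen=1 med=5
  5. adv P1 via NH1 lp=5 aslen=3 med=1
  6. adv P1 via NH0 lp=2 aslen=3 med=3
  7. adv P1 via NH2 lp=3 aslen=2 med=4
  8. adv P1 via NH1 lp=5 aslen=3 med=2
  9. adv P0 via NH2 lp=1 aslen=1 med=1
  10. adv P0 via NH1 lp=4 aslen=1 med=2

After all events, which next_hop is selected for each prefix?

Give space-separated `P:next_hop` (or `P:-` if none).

Op 1: best P0=NH2 P1=-
Op 2: best P0=NH3 P1=-
Op 3: best P0=NH3 P1=NH1
Op 4: best P0=NH2 P1=NH1
Op 5: best P0=NH2 P1=NH1
Op 6: best P0=NH2 P1=NH1
Op 7: best P0=NH2 P1=NH1
Op 8: best P0=NH2 P1=NH1
Op 9: best P0=NH3 P1=NH1
Op 10: best P0=NH1 P1=NH1

Answer: P0:NH1 P1:NH1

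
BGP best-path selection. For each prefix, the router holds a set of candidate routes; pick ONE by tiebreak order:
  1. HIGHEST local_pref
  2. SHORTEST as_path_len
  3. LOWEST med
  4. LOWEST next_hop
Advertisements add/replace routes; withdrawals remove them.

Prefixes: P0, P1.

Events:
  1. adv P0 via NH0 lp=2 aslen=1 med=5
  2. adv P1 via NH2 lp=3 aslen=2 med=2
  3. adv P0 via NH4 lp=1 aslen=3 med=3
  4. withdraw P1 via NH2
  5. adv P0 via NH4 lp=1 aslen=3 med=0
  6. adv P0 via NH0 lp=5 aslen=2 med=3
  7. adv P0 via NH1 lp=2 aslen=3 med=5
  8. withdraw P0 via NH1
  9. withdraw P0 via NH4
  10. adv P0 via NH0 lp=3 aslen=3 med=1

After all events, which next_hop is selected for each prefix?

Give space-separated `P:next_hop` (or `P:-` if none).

Answer: P0:NH0 P1:-

Derivation:
Op 1: best P0=NH0 P1=-
Op 2: best P0=NH0 P1=NH2
Op 3: best P0=NH0 P1=NH2
Op 4: best P0=NH0 P1=-
Op 5: best P0=NH0 P1=-
Op 6: best P0=NH0 P1=-
Op 7: best P0=NH0 P1=-
Op 8: best P0=NH0 P1=-
Op 9: best P0=NH0 P1=-
Op 10: best P0=NH0 P1=-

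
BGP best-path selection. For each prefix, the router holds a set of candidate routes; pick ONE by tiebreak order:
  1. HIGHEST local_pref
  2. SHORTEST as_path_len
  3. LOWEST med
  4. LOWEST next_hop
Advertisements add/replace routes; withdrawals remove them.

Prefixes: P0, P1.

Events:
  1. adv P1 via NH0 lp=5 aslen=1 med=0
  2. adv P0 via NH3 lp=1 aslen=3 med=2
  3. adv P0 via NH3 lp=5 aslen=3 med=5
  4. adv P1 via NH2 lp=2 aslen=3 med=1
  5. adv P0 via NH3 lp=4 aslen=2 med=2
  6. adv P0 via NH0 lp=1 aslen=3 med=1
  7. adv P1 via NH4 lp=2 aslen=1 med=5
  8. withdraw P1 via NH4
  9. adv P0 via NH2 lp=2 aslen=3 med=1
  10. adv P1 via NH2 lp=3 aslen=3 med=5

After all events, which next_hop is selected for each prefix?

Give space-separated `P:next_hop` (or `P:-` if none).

Answer: P0:NH3 P1:NH0

Derivation:
Op 1: best P0=- P1=NH0
Op 2: best P0=NH3 P1=NH0
Op 3: best P0=NH3 P1=NH0
Op 4: best P0=NH3 P1=NH0
Op 5: best P0=NH3 P1=NH0
Op 6: best P0=NH3 P1=NH0
Op 7: best P0=NH3 P1=NH0
Op 8: best P0=NH3 P1=NH0
Op 9: best P0=NH3 P1=NH0
Op 10: best P0=NH3 P1=NH0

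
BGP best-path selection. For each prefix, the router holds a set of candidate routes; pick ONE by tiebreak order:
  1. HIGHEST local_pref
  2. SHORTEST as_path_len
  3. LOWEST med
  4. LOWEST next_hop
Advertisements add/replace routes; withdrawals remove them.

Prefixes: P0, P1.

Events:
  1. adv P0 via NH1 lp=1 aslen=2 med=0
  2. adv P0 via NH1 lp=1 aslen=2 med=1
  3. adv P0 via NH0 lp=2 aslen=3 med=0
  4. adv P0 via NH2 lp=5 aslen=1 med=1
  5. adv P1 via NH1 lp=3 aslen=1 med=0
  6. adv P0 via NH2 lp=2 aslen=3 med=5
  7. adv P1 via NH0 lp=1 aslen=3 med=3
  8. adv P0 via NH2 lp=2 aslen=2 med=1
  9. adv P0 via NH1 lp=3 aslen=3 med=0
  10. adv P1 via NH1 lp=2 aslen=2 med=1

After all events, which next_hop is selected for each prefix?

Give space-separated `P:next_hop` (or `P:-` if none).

Op 1: best P0=NH1 P1=-
Op 2: best P0=NH1 P1=-
Op 3: best P0=NH0 P1=-
Op 4: best P0=NH2 P1=-
Op 5: best P0=NH2 P1=NH1
Op 6: best P0=NH0 P1=NH1
Op 7: best P0=NH0 P1=NH1
Op 8: best P0=NH2 P1=NH1
Op 9: best P0=NH1 P1=NH1
Op 10: best P0=NH1 P1=NH1

Answer: P0:NH1 P1:NH1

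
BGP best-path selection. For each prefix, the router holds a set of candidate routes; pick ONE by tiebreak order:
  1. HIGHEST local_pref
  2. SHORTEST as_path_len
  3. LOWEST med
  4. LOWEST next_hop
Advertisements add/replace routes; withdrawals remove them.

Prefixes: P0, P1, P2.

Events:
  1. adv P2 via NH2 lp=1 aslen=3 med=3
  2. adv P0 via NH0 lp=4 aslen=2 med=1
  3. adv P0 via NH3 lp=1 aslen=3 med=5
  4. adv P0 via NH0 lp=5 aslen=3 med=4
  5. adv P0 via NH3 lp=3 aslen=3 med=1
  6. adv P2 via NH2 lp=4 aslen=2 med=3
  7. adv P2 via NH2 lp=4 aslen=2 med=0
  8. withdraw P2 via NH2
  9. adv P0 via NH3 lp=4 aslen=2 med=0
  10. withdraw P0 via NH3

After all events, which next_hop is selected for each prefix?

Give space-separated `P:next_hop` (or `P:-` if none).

Op 1: best P0=- P1=- P2=NH2
Op 2: best P0=NH0 P1=- P2=NH2
Op 3: best P0=NH0 P1=- P2=NH2
Op 4: best P0=NH0 P1=- P2=NH2
Op 5: best P0=NH0 P1=- P2=NH2
Op 6: best P0=NH0 P1=- P2=NH2
Op 7: best P0=NH0 P1=- P2=NH2
Op 8: best P0=NH0 P1=- P2=-
Op 9: best P0=NH0 P1=- P2=-
Op 10: best P0=NH0 P1=- P2=-

Answer: P0:NH0 P1:- P2:-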